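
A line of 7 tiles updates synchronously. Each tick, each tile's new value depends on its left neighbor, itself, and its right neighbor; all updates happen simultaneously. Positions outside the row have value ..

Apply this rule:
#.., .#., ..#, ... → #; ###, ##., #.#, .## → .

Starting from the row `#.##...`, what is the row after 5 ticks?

tick 1: #...###
tick 2: ####...
tick 3: ....###
tick 4: ####...  (repeats tick 2; period 2)
tick 5: ....###

....###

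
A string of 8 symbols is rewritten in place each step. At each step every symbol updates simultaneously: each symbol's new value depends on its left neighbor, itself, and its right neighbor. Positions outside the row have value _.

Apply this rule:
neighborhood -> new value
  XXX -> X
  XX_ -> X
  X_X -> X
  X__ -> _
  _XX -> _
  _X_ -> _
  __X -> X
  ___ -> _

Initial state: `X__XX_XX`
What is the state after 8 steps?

__X_XX_X
_X_X_XX_
X_X_X_X_
_X_X_X__
X_X_X___
_X_X____
X_X_____
_X______

_X______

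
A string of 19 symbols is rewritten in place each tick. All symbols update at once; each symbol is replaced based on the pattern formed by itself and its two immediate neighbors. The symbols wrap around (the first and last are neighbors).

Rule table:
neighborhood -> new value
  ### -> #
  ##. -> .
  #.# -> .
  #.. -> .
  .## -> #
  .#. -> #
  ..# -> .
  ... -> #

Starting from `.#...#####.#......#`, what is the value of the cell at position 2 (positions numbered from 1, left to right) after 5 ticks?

#

.#.#.####..#.####.#
.#.#.###...#.###..#
.#.#.##..#.#.##...#
.#.#.#...#.#.#..#.#
.#.#.#.#.#.#.#..#.#
position 2 holds #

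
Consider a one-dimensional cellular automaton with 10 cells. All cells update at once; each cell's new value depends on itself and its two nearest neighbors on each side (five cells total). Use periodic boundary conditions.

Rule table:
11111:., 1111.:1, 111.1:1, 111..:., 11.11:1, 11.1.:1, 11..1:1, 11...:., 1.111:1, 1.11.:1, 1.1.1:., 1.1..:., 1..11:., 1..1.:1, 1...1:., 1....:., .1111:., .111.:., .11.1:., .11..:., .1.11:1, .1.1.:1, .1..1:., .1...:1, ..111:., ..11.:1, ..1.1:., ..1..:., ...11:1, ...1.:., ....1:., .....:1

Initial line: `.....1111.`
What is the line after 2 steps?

.11.1..1..
11.1..1.1.

11.1..1.1.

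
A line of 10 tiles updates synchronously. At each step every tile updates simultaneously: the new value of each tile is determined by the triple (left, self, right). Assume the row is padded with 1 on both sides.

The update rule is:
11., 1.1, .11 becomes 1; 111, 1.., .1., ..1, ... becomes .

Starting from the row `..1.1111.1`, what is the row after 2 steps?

step 1: ...11..111
step 2: ...11..1..

...11..1..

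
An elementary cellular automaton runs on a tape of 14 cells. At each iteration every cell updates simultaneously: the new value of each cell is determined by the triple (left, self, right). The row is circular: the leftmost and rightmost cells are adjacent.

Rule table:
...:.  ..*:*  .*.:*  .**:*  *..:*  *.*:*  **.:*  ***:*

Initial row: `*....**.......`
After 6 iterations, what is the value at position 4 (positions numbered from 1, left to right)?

*

**..****.....*
*********...**
**********.***
**************
**************  (fixed point — unchanged through iteration 6)
position 4 holds *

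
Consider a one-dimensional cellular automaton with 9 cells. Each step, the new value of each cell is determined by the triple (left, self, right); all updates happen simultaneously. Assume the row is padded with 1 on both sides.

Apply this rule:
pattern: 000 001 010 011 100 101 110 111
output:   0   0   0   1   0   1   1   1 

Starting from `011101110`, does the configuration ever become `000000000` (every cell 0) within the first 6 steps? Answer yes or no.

no

111111111
111111111  (fixed point — unchanged through step 6)
step 6 is 111111111, still not uniform 0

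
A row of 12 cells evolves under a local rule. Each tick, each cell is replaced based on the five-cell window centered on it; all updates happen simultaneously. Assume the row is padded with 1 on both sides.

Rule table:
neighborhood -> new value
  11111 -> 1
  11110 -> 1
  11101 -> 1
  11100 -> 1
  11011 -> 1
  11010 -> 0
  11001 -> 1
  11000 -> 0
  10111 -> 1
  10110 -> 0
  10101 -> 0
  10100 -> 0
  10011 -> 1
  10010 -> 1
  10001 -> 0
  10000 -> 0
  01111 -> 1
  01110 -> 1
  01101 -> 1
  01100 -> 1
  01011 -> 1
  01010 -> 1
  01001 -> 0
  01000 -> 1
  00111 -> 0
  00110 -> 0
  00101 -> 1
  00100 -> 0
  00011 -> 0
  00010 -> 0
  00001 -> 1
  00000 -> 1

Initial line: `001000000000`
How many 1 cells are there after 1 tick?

9

110101111110
count of 1: 9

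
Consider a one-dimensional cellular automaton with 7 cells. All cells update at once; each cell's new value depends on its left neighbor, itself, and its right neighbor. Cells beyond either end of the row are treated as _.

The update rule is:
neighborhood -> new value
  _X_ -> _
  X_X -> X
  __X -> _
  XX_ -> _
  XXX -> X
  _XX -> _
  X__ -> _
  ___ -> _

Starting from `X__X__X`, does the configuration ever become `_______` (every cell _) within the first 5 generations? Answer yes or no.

yes

generation 1: _______
all cells are _ at generation 1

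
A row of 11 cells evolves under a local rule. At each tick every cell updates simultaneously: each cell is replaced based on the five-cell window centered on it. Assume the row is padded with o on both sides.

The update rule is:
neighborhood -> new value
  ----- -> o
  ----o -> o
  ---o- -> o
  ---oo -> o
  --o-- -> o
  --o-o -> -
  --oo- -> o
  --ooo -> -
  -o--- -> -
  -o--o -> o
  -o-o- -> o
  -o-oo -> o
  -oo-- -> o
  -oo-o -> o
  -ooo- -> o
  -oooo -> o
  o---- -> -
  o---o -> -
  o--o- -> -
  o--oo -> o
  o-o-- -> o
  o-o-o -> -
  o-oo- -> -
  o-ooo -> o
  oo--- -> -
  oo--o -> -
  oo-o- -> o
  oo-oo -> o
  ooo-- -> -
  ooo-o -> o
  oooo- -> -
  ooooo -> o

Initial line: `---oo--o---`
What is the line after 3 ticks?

--ooo--o--o
-o-o---ooo-
o-oo--o-ooo

o-oo--o-ooo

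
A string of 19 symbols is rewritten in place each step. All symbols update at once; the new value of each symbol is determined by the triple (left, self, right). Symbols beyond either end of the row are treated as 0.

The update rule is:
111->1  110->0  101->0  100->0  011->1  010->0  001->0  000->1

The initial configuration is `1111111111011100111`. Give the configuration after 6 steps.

1111111110011000110
1111111100010010100
1111111001000000001
1111110000011111100
1111100111011111001
1111000110011110000

1111000110011110000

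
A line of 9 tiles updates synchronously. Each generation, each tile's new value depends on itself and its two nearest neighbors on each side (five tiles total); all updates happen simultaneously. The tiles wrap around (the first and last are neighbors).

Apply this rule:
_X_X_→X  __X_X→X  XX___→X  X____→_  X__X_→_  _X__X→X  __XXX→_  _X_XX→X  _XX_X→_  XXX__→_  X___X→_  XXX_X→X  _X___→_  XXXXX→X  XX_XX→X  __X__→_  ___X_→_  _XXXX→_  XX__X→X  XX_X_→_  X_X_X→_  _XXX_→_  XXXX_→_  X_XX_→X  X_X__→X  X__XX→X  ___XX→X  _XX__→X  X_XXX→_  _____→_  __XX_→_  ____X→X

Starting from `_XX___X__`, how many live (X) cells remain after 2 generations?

generation 1: X_XX_____
generation 2: XXXXX__X_
count of X: 6

6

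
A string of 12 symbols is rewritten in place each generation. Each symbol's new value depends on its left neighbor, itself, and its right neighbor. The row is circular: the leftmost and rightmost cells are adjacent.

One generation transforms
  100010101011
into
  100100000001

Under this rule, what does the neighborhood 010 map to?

0

At position 4 the neighborhood is 010; the next row has 0 there.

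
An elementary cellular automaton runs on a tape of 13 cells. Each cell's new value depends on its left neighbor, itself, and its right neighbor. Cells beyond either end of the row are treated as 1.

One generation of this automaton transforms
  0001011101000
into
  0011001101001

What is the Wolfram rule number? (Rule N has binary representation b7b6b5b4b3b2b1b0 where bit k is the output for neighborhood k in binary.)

198

position 6: 111 → 1  (bit 7 = 1)
position 7: 110 → 1  (bit 6 = 1)
position 4: 101 → 0  (bit 5 = 0)
position 0: 100 → 0  (bit 4 = 0)
position 5: 011 → 0  (bit 3 = 0)
position 3: 010 → 1  (bit 2 = 1)
position 2: 001 → 1  (bit 1 = 1)
position 1: 000 → 0  (bit 0 = 0)
bits b7..b0 = 11000110 = 198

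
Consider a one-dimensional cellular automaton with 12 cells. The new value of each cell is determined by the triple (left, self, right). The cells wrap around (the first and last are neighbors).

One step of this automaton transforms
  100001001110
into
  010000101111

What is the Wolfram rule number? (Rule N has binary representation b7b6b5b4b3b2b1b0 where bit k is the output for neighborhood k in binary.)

position 9: 111 → 1  (bit 7 = 1)
position 10: 110 → 1  (bit 6 = 1)
position 11: 101 → 1  (bit 5 = 1)
position 1: 100 → 1  (bit 4 = 1)
position 8: 011 → 1  (bit 3 = 1)
position 0: 010 → 0  (bit 2 = 0)
position 4: 001 → 0  (bit 1 = 0)
position 2: 000 → 0  (bit 0 = 0)
bits b7..b0 = 11111000 = 248

248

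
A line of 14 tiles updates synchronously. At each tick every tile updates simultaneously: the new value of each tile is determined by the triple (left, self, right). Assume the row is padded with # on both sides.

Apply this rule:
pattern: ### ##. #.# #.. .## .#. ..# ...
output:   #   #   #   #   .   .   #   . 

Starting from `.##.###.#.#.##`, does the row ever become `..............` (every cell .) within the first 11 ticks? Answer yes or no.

#.##.###.#.#.#
##.##.###.#.#.
###.##.###.#.#
####.##.###.#.
#####.##.###.#
######.##.###.
#######.##.###
########.##.##
#########.##.#
##########.##.
###########.##
tick 11 is ###########.##, still not uniform .

no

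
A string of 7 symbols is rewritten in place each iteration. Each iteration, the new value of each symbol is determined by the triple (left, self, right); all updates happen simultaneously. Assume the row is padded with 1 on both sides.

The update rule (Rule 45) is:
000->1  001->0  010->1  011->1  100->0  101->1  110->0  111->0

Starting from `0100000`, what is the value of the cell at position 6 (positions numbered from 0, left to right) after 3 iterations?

1101110
0011001
0010001
position 6 holds 1

1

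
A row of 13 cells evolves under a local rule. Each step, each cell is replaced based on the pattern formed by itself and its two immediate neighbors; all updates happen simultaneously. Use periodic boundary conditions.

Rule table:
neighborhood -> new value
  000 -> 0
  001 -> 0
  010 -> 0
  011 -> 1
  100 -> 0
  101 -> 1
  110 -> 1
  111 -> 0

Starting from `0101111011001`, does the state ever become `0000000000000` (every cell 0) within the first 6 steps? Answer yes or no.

1011001111000
0111001001000
0101000000000
0010000000000
0000000000000
all cells are 0 at step 5

yes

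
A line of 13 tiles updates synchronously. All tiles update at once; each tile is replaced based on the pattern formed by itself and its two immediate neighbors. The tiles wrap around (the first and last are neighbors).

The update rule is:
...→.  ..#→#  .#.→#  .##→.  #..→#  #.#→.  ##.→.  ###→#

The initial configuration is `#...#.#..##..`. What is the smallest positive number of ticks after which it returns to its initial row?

##.##.###..##
#......#.##.#
.#....##.....
###..#..#....
.#.#######..#
.#..#####.###
.###.###...#.
#.#...#.#.###
..##.##.#..##
##......###..
..#....#.#.##
####..##.#...
.##.##...##.#
......#.#...#
#....##.##.##
.#..#.......#
.#####.....##
..###.#...#..
.#.#..##.###.
##.###....#.#
#...#.#..##..

21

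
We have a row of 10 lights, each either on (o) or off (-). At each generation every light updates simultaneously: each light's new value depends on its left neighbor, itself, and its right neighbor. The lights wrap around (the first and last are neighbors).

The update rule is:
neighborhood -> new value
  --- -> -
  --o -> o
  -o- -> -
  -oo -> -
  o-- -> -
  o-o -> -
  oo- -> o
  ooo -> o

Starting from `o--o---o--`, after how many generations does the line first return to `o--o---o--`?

--o---o--o
-o---o--o-
o---o--o--
---o--o--o
--o--o--o-
-o--o--o--
o--o--o---
--o--o---o
-o--o---o-
o--o---o--

10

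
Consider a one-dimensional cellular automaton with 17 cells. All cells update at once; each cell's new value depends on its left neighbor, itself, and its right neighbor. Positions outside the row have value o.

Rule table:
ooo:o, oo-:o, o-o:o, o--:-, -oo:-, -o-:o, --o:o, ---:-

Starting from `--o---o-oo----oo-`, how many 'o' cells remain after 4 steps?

-oo--ooo-o---o-oo
o-o-o-oooo--ooo-o
oooooo-ooo-o-ooo-
ooooooo-ooooo-ooo
count of o: 15

15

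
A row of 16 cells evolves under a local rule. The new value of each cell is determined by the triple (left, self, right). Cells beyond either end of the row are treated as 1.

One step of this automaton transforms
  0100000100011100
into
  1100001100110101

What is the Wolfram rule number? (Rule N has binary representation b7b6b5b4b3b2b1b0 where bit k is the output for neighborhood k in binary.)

position 12: 111 → 0  (bit 7 = 0)
position 13: 110 → 1  (bit 6 = 1)
position 0: 101 → 1  (bit 5 = 1)
position 2: 100 → 0  (bit 4 = 0)
position 11: 011 → 1  (bit 3 = 1)
position 1: 010 → 1  (bit 2 = 1)
position 6: 001 → 1  (bit 1 = 1)
position 3: 000 → 0  (bit 0 = 0)
bits b7..b0 = 01101110 = 110

110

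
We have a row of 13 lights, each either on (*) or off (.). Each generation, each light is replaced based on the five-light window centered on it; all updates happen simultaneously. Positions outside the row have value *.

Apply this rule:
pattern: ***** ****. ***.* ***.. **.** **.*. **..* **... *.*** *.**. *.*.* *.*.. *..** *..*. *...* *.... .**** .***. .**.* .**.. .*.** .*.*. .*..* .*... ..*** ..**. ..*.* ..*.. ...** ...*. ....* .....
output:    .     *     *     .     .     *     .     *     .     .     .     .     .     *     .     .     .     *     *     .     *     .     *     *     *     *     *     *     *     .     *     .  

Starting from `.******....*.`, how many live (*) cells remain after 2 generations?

4

.....*.*.*.**
*..*.*....*..
count of *: 4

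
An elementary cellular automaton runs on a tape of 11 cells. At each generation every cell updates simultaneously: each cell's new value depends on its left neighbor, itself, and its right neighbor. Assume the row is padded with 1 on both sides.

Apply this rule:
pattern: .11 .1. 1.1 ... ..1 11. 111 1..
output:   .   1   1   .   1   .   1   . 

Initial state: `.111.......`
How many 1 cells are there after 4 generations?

3

generation 1: 1.1.......1
generation 2: .11......1.
generation 3: 1.......111
generation 4: .......1.11
count of 1: 3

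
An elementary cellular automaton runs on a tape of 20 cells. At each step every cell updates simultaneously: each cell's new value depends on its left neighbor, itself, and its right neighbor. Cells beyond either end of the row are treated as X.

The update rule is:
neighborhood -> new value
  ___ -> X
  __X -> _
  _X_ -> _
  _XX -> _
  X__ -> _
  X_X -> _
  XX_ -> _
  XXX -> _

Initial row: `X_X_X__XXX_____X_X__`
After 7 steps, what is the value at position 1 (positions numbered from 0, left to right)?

step 1: ___________XXX______
step 2: _XXXXXXXXX_____XXXX_
step 3: ___________XXX______  (repeats step 1; period 2)
step 7: ___________XXX______
position 1 holds _

_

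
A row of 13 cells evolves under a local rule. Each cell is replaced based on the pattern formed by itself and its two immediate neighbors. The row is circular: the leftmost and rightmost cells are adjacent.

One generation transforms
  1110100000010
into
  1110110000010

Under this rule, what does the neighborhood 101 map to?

At position 3 the neighborhood is 101; the next row has 0 there.

0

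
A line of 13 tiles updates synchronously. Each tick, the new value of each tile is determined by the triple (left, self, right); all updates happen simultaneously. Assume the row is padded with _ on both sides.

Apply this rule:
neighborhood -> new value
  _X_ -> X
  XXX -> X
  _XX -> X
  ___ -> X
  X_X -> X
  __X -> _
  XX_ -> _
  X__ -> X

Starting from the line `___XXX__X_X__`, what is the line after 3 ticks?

XXX_XXXXXXX_X

XX_XX_X_XXXXX
X_XX_XXXXXXX_
XXX_XXXXXXX_X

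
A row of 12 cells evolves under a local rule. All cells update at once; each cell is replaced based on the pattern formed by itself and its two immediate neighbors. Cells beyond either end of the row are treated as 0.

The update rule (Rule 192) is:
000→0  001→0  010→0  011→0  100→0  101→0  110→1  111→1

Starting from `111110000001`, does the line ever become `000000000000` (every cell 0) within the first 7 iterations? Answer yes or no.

yes

011110000000
001110000000
000110000000
000010000000
000000000000
all cells are 0 at iteration 5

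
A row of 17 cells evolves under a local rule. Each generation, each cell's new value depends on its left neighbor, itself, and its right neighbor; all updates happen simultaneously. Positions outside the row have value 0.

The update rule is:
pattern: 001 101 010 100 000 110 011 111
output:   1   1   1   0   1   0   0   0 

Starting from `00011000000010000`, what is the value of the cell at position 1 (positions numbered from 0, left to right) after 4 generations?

generation 1: 11100011111110111
generation 2: 00001100000001000
generation 3: 11110001111111011
generation 4: 00000110000000100
position 1 holds 0

0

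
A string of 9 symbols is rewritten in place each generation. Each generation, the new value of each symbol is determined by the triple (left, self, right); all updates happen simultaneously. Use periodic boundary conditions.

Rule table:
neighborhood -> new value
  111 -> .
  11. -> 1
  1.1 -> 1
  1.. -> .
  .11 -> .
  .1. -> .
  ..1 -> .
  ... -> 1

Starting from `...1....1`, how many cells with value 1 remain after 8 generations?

.1...11..
...1..1.1
.1.....1.
...111...
11...1.11
.1.1..1..
..1.....1
....111..
count of 1: 3

3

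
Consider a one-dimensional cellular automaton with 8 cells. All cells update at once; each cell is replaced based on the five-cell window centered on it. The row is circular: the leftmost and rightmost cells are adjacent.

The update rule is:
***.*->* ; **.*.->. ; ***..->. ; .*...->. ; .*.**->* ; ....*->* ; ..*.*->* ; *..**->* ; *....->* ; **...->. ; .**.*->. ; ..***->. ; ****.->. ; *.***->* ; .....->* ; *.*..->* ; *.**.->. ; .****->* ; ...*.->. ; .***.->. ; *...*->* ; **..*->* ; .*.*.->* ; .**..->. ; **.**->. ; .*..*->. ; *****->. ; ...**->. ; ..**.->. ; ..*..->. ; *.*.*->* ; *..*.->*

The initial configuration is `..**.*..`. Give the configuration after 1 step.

*....*.*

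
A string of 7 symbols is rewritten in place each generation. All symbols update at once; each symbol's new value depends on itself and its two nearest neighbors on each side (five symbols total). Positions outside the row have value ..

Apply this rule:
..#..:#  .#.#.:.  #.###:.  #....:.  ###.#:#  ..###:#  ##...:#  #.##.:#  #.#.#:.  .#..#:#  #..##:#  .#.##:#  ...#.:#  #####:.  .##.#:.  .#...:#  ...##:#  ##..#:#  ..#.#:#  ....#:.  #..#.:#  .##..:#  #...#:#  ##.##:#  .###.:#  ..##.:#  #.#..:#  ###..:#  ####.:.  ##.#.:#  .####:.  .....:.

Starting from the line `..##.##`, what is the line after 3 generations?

.##.###
##.#.##
#.#.###

#.#.###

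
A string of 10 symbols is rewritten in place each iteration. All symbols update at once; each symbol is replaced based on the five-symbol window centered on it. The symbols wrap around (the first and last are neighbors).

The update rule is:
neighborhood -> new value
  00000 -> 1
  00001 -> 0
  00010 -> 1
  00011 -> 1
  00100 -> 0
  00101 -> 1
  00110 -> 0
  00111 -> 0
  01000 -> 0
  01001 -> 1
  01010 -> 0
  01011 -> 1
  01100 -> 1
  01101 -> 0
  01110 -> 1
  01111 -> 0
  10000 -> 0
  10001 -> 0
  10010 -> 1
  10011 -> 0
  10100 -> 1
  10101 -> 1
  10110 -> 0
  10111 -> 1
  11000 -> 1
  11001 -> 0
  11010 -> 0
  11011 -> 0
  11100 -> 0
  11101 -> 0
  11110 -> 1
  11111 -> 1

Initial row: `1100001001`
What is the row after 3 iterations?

0010100101

1010010100
1011110111
0010100101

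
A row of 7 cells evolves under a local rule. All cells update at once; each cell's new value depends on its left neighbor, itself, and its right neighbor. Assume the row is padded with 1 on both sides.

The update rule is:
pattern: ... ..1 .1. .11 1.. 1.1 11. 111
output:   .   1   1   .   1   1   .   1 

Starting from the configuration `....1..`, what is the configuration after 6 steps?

step 1: 1..1111
step 2: .11.111
step 3: 1..1.11
step 4: .1111.1
step 5: 1.11.1.
step 6: .1..111

.1..111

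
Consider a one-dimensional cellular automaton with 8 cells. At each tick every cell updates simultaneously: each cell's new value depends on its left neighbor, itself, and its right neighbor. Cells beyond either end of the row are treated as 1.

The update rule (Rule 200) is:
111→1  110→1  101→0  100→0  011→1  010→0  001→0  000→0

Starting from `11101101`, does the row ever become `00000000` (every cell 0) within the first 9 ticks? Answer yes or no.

tick 1: 11101101  (fixed point — unchanged through tick 9)
tick 9 is 11101101, still not uniform 0

no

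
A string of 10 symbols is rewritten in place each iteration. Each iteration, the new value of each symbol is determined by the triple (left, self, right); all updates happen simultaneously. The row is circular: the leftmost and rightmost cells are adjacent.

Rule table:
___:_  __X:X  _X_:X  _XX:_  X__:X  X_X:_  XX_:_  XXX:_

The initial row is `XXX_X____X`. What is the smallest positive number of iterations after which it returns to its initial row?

6

____XX__X_
___X__XXXX
X_XXXX____
X_____X__X
_X___XXXX_
XXX_X____X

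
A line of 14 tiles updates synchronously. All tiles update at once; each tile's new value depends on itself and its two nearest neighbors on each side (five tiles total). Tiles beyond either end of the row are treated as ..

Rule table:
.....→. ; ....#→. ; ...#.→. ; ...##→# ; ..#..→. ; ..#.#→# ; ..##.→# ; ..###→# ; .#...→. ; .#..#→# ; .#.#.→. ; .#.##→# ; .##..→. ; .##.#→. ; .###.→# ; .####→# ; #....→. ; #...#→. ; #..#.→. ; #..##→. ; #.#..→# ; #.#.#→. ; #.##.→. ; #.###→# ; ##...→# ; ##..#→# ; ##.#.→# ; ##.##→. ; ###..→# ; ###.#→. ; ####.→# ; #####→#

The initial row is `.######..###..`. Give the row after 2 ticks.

#######..#####

tick 1: ########.####.
tick 2: #######..#####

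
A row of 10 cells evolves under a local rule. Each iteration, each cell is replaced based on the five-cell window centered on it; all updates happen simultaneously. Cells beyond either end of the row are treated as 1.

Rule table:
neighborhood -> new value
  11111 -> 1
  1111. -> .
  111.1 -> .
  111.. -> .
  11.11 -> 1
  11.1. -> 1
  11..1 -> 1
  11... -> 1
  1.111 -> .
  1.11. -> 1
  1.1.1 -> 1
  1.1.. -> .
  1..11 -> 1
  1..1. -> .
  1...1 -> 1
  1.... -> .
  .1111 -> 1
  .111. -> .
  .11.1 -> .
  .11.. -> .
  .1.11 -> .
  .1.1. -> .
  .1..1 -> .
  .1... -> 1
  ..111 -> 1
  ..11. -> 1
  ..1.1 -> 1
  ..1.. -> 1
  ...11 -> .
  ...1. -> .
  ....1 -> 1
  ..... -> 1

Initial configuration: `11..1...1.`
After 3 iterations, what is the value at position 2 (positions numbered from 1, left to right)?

1

iteration 1: ..1.111.1.
iteration 2: 1.1....11.
iteration 3: .1.1.1.1.1
position 2 holds 1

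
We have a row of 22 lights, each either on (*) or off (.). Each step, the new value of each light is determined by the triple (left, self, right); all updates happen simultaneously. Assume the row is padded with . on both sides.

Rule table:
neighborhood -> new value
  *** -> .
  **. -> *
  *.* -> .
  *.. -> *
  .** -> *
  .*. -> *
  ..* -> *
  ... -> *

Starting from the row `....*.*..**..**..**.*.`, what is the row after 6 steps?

*...*.*...........*.**

step 1: *****.*************.**
step 2: *...*.*...........*.**
step 3: *****.*************.**  (repeats step 1; period 2)
step 6: *...*.*...........*.**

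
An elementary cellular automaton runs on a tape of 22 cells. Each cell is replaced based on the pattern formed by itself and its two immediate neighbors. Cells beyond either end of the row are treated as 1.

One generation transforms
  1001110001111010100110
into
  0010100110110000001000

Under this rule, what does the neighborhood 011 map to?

0

At position 3 the neighborhood is 011; the next row has 0 there.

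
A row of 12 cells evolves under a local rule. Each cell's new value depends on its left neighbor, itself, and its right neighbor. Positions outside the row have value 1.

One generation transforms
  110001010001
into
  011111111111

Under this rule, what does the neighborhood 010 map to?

1

At position 5 the neighborhood is 010; the next row has 1 there.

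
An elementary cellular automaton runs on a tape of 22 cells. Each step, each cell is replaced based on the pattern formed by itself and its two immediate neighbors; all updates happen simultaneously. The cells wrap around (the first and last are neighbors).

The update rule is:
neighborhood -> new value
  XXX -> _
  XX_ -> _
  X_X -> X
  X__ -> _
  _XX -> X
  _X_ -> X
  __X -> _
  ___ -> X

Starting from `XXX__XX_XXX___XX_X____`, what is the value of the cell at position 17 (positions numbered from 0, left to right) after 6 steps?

_

X____X_XX___X_X_XX_XX_
X_XX_XXX__X_XXXXX_XX_X
_XX_XX____XXX____XX_XX
XX_XX__XX_X___XX_X_XX_
X_XX___X_XX_X_X_XXXX_X
_XX__X_XXX_XXXXXX___XX
position 17 holds _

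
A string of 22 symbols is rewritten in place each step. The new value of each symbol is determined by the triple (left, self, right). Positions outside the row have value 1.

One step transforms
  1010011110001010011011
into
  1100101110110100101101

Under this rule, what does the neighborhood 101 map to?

1

At position 1 the neighborhood is 101; the next row has 1 there.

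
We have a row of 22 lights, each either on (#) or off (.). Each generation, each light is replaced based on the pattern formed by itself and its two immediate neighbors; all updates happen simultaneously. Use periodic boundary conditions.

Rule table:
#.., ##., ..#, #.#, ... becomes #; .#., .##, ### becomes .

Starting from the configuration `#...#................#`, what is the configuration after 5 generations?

##.################.##

generation 1: ####.################.
generation 2: ...##...............##
generation 3: ###.################.#
generation 4: ..##...............##.
generation 5: ##.################.##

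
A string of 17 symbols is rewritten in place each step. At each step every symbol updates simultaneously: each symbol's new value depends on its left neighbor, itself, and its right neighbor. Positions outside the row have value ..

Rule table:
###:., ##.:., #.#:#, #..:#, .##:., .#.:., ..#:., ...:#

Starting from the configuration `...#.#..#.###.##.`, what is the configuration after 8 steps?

..#..#..#..#.....

##..#.#..#...#..#
..#..#.#..##..#..
#..#..#.#...#..##
.#..#..#.##..#...
..#..#..#..#..###
#..#..#..#..#....
.#..#..#..#..####
..#..#..#..#.....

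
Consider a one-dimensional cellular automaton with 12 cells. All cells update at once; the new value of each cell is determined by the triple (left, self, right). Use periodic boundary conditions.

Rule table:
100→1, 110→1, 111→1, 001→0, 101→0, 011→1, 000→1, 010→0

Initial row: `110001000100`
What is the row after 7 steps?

111110111110

111100110010
111110111000
111110111110
111110111110  (fixed point — unchanged through step 7)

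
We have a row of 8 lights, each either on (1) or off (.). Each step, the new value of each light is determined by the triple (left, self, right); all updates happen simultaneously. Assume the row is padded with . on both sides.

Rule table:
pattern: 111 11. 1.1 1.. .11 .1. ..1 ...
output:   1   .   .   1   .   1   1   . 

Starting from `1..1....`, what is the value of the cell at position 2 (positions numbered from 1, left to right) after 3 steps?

11111...
.111.1..
1.1..11.
position 2 holds .

.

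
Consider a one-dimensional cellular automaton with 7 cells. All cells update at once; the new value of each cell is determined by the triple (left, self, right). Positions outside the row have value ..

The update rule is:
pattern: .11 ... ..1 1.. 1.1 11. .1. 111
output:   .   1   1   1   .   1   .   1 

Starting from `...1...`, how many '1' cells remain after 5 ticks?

6

tick 1: 111.111
tick 2: .11..11
tick 3: 1.111.1
tick 4: ...11..
tick 5: 111.111
count of 1: 6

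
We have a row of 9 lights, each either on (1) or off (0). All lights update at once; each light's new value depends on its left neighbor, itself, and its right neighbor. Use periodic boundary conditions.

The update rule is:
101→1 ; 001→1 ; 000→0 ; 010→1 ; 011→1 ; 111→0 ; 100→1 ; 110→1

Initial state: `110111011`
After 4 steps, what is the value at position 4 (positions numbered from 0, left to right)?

1

step 1: 011101110
step 2: 110111011  (repeats step 0; period 2)
step 4: 110111011
position 4 holds 1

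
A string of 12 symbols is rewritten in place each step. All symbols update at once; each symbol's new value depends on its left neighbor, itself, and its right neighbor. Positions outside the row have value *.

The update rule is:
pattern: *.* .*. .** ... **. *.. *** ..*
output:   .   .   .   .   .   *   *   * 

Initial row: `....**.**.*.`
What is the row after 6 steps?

....*.*....*

*..*........
.**.*......*
.....*....*.
*...*.*..*..
.*.*...**.**
....*.*....*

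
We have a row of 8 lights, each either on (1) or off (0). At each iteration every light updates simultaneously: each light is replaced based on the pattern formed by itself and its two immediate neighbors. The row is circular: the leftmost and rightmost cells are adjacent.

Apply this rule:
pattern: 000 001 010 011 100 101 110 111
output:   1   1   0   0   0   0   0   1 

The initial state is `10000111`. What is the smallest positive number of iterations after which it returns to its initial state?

3

00111011
01010000
10000111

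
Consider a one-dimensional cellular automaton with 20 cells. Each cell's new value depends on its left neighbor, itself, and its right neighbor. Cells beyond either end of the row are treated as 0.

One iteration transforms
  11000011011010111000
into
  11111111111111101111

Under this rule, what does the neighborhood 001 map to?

At position 5 the neighborhood is 001; the next row has 1 there.

1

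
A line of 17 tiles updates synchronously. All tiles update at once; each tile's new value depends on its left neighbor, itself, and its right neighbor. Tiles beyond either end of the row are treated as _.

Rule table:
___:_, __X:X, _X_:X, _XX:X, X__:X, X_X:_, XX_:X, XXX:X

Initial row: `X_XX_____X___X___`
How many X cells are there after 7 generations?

14

X_XXX___XXX_XXX__
X_XXXX_XXXX_XXXX_
X_XXXX_XXXX_XXXXX
X_XXXX_XXXX_XXXXX  (fixed point — unchanged through generation 7)
count of X: 14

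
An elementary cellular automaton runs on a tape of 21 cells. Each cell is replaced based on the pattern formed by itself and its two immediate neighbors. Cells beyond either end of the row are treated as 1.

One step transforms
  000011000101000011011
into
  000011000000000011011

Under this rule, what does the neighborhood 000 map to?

0

At position 1 the neighborhood is 000; the next row has 0 there.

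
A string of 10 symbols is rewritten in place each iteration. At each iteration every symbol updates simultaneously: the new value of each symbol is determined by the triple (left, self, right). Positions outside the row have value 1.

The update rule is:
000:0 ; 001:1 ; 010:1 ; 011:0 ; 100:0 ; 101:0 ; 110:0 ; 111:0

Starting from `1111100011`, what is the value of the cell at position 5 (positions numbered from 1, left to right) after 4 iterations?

1

0000000100
0000001101
0000010000
0000110001
position 5 holds 1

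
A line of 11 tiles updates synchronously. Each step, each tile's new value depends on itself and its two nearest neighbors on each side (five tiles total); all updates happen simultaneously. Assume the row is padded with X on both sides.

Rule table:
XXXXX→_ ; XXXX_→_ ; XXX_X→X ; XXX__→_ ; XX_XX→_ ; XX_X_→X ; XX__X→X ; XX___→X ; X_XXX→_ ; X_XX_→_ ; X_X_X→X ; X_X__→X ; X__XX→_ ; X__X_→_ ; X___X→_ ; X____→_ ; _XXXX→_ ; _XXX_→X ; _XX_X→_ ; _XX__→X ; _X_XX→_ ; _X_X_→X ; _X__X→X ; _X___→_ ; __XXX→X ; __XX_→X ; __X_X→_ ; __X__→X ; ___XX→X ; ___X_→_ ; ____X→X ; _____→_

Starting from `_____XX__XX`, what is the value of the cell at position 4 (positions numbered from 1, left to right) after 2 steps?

step 1: X__XXXXX_X_
step 2: _X_X___XXX_
position 4 holds X

X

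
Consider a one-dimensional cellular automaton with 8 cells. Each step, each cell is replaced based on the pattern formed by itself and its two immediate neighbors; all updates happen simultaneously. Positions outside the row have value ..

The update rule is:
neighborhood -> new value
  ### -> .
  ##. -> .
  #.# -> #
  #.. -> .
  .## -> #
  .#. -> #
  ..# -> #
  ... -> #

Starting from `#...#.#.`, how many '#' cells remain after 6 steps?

step 1: #.#####.
step 2: ###.....
step 3: #...####
step 4: #.###...
step 5: ###...##
step 6: #...###.
count of #: 4

4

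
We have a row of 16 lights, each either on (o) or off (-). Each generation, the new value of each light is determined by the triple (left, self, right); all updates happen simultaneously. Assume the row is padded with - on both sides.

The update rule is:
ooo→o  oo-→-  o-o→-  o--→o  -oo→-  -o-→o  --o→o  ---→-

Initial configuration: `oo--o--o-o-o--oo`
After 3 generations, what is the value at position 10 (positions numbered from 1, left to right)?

o

generation 1: --oooooo-o-ooo--
generation 2: -o-oooo--o--o-o-
generation 3: oo--oo-oooooo-oo
position 10 holds o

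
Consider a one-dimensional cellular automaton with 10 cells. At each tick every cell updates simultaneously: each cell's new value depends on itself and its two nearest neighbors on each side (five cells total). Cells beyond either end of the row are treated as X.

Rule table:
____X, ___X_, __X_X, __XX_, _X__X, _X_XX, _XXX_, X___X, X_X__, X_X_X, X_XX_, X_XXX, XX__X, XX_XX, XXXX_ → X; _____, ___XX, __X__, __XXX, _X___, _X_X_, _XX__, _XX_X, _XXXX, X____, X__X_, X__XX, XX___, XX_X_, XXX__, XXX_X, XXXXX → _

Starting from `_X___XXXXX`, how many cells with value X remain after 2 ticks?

_X_X______
_X_X____X_
count of X: 3

3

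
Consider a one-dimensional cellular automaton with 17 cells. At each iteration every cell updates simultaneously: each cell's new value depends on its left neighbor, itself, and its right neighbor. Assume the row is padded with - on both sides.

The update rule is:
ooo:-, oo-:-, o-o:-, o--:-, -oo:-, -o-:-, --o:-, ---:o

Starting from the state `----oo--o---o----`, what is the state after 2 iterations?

iteration 1: ooo-------o---ooo
iteration 2: ----ooooo---o----

----ooooo---o----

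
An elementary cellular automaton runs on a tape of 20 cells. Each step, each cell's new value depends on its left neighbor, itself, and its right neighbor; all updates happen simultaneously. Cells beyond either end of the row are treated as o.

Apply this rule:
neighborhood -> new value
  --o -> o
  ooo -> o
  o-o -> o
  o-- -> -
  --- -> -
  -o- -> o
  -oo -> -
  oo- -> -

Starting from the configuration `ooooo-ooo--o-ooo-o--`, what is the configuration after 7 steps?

ooo-ooooo-oo-ooooooo

oooo-o-o--ooo-o-oo-o
ooo-oooo-o-o-ooo--o-
oo-o-oo-ooooo-o--ooo
o-ooo--o-ooo-oo-o-oo
-o-o--ooo-o-o--ooo-o
oooo-o-o-oooo-o-o-o-
ooo-ooooo-oo-ooooooo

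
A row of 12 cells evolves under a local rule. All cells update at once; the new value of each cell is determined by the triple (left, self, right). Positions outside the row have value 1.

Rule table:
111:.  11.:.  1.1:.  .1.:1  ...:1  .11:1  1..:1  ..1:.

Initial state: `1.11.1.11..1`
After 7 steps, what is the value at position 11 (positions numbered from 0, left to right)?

1

..1..1.1.1.1
1.11.1.1.1.1
..1..1.1.1.1  (repeats step 1; period 2)
step 7: ..1..1.1.1.1
position 11 holds 1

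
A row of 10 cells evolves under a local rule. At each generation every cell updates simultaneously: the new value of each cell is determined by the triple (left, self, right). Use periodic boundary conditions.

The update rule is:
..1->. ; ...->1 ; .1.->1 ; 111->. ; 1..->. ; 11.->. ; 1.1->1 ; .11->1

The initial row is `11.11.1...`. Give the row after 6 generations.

generation 1: 1.11.11.1.
generation 2: 111.11.111
generation 3: ...11.11..
generation 4: 11.1.11..1
generation 5: ..1111...1
generation 6: ..1....1.1

..1....1.1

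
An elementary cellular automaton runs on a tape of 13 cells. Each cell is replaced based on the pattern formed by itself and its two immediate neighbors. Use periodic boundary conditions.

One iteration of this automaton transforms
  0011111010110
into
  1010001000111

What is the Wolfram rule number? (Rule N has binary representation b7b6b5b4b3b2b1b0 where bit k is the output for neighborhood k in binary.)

position 3: 111 → 0  (bit 7 = 0)
position 6: 110 → 1  (bit 6 = 1)
position 7: 101 → 0  (bit 5 = 0)
position 12: 100 → 1  (bit 4 = 1)
position 2: 011 → 1  (bit 3 = 1)
position 8: 010 → 0  (bit 2 = 0)
position 1: 001 → 0  (bit 1 = 0)
position 0: 000 → 1  (bit 0 = 1)
bits b7..b0 = 01011001 = 89

89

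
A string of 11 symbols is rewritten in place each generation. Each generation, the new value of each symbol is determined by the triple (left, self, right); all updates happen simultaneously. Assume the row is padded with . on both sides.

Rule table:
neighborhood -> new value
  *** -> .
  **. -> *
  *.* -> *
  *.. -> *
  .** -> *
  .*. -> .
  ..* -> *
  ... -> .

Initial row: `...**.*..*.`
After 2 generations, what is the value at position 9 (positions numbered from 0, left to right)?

*

..****.**.*
.**..*****.
position 9 holds *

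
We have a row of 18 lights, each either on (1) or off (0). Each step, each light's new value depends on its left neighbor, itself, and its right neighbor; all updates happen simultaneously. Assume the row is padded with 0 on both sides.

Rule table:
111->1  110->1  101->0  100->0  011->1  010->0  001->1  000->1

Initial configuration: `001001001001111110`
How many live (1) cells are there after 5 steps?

110010010011111110
110100100111111110
110001001111111110
110110011111111110
110110111111111110
count of 1: 15

15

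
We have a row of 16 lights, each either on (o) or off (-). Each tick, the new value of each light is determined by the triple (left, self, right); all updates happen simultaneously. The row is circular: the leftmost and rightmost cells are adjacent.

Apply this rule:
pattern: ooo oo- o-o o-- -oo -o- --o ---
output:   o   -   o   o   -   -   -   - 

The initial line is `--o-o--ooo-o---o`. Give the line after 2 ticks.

o--o-o--o-o-o---
-o--o-o--o-o-o--

-o--o-o--o-o-o--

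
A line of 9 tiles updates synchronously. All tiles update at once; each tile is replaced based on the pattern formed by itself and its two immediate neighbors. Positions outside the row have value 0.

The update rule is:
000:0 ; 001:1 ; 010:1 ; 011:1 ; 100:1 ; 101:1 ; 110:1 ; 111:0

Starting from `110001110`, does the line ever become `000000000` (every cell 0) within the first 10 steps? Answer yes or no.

step 1: 111011011
step 2: 101111111
step 3: 111000001
step 4: 101100011
step 5: 111110111
step 6: 100011101
step 7: 110110111
step 8: 111111101
step 9: 100000111
step 10: 110001101
step 10 is 110001101, still not uniform 0

no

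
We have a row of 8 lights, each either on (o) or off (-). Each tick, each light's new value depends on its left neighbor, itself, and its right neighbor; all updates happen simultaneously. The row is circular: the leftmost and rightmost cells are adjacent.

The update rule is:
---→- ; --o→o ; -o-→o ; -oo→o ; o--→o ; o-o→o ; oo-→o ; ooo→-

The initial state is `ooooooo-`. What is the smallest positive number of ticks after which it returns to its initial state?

tick 1: o-----oo
tick 2: oo---oo-
tick 3: ooo-oooo
tick 4: --ooo---
tick 5: -oo-oo--
tick 6: ooooooo-

6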